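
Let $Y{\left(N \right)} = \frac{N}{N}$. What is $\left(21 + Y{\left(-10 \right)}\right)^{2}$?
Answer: $484$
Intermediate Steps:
$Y{\left(N \right)} = 1$
$\left(21 + Y{\left(-10 \right)}\right)^{2} = \left(21 + 1\right)^{2} = 22^{2} = 484$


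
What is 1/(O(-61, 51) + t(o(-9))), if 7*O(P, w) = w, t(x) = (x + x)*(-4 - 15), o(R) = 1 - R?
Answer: -7/2609 ≈ -0.0026830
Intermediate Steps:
t(x) = -38*x (t(x) = (2*x)*(-19) = -38*x)
O(P, w) = w/7
1/(O(-61, 51) + t(o(-9))) = 1/((⅐)*51 - 38*(1 - 1*(-9))) = 1/(51/7 - 38*(1 + 9)) = 1/(51/7 - 38*10) = 1/(51/7 - 380) = 1/(-2609/7) = -7/2609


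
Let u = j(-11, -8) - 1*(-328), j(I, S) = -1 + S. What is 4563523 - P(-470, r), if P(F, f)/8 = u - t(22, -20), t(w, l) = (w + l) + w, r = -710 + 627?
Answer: 4561163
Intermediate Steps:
r = -83
t(w, l) = l + 2*w (t(w, l) = (l + w) + w = l + 2*w)
u = 319 (u = (-1 - 8) - 1*(-328) = -9 + 328 = 319)
P(F, f) = 2360 (P(F, f) = 8*(319 - (-20 + 2*22)) = 8*(319 - (-20 + 44)) = 8*(319 - 1*24) = 8*(319 - 24) = 8*295 = 2360)
4563523 - P(-470, r) = 4563523 - 1*2360 = 4563523 - 2360 = 4561163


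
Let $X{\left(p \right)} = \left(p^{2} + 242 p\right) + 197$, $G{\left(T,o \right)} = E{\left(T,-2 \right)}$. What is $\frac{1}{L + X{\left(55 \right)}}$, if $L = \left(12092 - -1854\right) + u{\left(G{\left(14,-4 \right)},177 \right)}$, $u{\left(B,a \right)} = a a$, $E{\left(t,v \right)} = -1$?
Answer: $\frac{1}{61807} \approx 1.6179 \cdot 10^{-5}$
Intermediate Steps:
$G{\left(T,o \right)} = -1$
$u{\left(B,a \right)} = a^{2}$
$L = 45275$ ($L = \left(12092 - -1854\right) + 177^{2} = \left(12092 + \left(-12200 + 14054\right)\right) + 31329 = \left(12092 + 1854\right) + 31329 = 13946 + 31329 = 45275$)
$X{\left(p \right)} = 197 + p^{2} + 242 p$
$\frac{1}{L + X{\left(55 \right)}} = \frac{1}{45275 + \left(197 + 55^{2} + 242 \cdot 55\right)} = \frac{1}{45275 + \left(197 + 3025 + 13310\right)} = \frac{1}{45275 + 16532} = \frac{1}{61807}$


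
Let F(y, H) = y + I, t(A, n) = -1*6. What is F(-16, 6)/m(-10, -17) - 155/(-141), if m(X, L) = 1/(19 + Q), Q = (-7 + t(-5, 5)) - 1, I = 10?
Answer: -4075/141 ≈ -28.901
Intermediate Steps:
t(A, n) = -6
F(y, H) = 10 + y (F(y, H) = y + 10 = 10 + y)
Q = -14 (Q = (-7 - 6) - 1 = -13 - 1 = -14)
m(X, L) = ⅕ (m(X, L) = 1/(19 - 14) = 1/5 = ⅕)
F(-16, 6)/m(-10, -17) - 155/(-141) = (10 - 16)/(⅕) - 155/(-141) = -6*5 - 155*(-1/141) = -30 + 155/141 = -4075/141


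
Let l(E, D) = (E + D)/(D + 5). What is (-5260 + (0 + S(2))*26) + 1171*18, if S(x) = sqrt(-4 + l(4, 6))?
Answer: 15818 + 26*I*sqrt(374)/11 ≈ 15818.0 + 45.711*I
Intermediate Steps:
l(E, D) = (D + E)/(5 + D)
S(x) = I*sqrt(374)/11 (S(x) = sqrt(-4 + (6 + 4)/(5 + 6)) = sqrt(-4 + 10/11) = sqrt(-34/11) = I*sqrt(374)/11)
(-5260 + (0 + S(2))*26) + 1171*18 = (-5260 + (0 + I*sqrt(374)/11)*26) + 1171*18 = (-5260 + (I*sqrt(374)/11)*26) + 21078 = (-5260 + 26*I*sqrt(374)/11) + 21078 = 15818 + 26*I*sqrt(374)/11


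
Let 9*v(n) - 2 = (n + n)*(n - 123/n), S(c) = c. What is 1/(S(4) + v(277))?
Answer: 9/153250 ≈ 5.8728e-5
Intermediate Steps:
v(n) = 2/9 + 2*n*(n - 123/n)/9 (v(n) = 2/9 + ((n + n)*(n - 123/n))/9 = 2/9 + ((2*n)*(n - 123/n))/9 = 2/9 + (2*n*(n - 123/n))/9 = 2/9 + 2*n*(n - 123/n)/9)
1/(S(4) + v(277)) = 1/(4 + (-244/9 + (2/9)*277²)) = 1/(4 + (-244/9 + (2/9)*76729)) = 1/(4 + (-244/9 + 153458/9)) = 1/(4 + 153214/9) = 1/(153250/9) = 9/153250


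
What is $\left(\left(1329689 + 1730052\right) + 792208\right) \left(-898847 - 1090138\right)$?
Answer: $-7661468781765$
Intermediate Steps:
$\left(\left(1329689 + 1730052\right) + 792208\right) \left(-898847 - 1090138\right) = \left(3059741 + 792208\right) \left(-1988985\right) = 3851949 \left(-1988985\right) = -7661468781765$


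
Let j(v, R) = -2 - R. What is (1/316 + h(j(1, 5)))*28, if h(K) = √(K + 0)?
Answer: 7/79 + 28*I*√7 ≈ 0.088608 + 74.081*I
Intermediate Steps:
h(K) = √K
(1/316 + h(j(1, 5)))*28 = (1/316 + √(-2 - 1*5))*28 = (1/316 + √(-2 - 5))*28 = (1/316 + √(-7))*28 = (1/316 + I*√7)*28 = 7/79 + 28*I*√7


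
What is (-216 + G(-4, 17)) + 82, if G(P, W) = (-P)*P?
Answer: -150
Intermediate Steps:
G(P, W) = -P²
(-216 + G(-4, 17)) + 82 = (-216 - 1*(-4)²) + 82 = (-216 - 1*16) + 82 = (-216 - 16) + 82 = -232 + 82 = -150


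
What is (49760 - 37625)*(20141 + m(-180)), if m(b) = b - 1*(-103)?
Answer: 243476640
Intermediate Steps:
m(b) = 103 + b (m(b) = b + 103 = 103 + b)
(49760 - 37625)*(20141 + m(-180)) = (49760 - 37625)*(20141 + (103 - 180)) = 12135*(20141 - 77) = 12135*20064 = 243476640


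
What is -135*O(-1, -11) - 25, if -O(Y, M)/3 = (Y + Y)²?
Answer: 1595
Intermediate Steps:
O(Y, M) = -12*Y² (O(Y, M) = -3*(Y + Y)² = -3*4*Y² = -12*Y²)
-135*O(-1, -11) - 25 = -(-1620)*(-1)² - 25 = -(-1620) - 25 = -135*(-12) - 25 = 1620 - 25 = 1595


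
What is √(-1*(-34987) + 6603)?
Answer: √41590 ≈ 203.94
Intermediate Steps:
√(-1*(-34987) + 6603) = √(34987 + 6603) = √41590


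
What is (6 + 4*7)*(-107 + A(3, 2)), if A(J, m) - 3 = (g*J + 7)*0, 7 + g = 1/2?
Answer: -3536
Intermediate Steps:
g = -13/2 (g = -7 + 1/2 = -7 + 1*(½) = -7 + ½ = -13/2 ≈ -6.5000)
A(J, m) = 3 (A(J, m) = 3 + (-13*J/2 + 7)*0 = 3 + (7 - 13*J/2)*0 = 3 + 0 = 3)
(6 + 4*7)*(-107 + A(3, 2)) = (6 + 4*7)*(-107 + 3) = (6 + 28)*(-104) = 34*(-104) = -3536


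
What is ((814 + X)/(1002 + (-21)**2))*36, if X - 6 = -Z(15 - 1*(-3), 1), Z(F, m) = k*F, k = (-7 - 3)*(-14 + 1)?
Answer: -18240/481 ≈ -37.921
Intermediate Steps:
k = 130 (k = -10*(-13) = 130)
Z(F, m) = 130*F
X = -2334 (X = 6 - 130*(15 - 1*(-3)) = 6 - 130*(15 + 3) = 6 - 130*18 = 6 - 1*2340 = 6 - 2340 = -2334)
((814 + X)/(1002 + (-21)**2))*36 = ((814 - 2334)/(1002 + (-21)**2))*36 = -1520/(1002 + 441)*36 = -1520/1443*36 = -18240/481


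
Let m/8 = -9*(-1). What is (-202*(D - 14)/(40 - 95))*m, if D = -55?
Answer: -1003536/55 ≈ -18246.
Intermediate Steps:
m = 72 (m = 8*(-9*(-1)) = 8*9 = 72)
(-202*(D - 14)/(40 - 95))*m = -202*(-55 - 14)/(40 - 95)*72 = -(-13938)/(-55)*72 = -(-13938)*(-1)/55*72 = -202*69/55*72 = -13938/55*72 = -1003536/55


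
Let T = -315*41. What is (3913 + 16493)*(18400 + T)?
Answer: 111926910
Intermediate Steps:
T = -12915
(3913 + 16493)*(18400 + T) = (3913 + 16493)*(18400 - 12915) = 20406*5485 = 111926910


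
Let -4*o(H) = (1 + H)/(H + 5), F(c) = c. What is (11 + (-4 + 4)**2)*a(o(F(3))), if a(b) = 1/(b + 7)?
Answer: 8/5 ≈ 1.6000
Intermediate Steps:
o(H) = -(1 + H)/(4*(5 + H)) (o(H) = -(1 + H)/(4*(H + 5)) = -(1 + H)/(4*(5 + H)))
a(b) = 1/(7 + b)
(11 + (-4 + 4)**2)*a(o(F(3))) = (11 + (-4 + 4)**2)/(7 + (-1 - 1*3)/(4*(5 + 3))) = (11 + 0**2)/(7 + (1/4)*(-1 - 3)/8) = (11 + 0)/(7 + (1/4)*(1/8)*(-4)) = 11/(7 - 1/8) = 11/(55/8) = 11*(8/55) = 8/5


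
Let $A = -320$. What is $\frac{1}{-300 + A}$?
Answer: $- \frac{1}{620} \approx -0.0016129$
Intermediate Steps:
$\frac{1}{-300 + A} = \frac{1}{-300 - 320} = \frac{1}{-620} = - \frac{1}{620}$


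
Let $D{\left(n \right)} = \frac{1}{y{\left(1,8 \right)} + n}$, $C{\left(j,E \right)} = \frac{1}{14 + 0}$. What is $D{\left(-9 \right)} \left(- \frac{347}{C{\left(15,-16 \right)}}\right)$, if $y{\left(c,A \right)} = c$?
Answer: $\frac{2429}{4} \approx 607.25$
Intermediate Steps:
$C{\left(j,E \right)} = \frac{1}{14}$
$D{\left(n \right)} = \frac{1}{1 + n}$
$D{\left(-9 \right)} \left(- \frac{347}{C{\left(15,-16 \right)}}\right) = \frac{\left(-347\right) \frac{1}{\frac{1}{14}}}{1 - 9} = \frac{\left(-347\right) 14}{-8} = \left(- \frac{1}{8}\right) \left(-4858\right) = \frac{2429}{4}$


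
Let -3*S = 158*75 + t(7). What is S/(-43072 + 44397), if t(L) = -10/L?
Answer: -16588/5565 ≈ -2.9808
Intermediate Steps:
S = -82940/21 (S = -(158*75 - 10/7)/3 = -(11850 - 10*⅐)/3 = -(11850 - 10/7)/3 = -⅓*82940/7 = -82940/21 ≈ -3949.5)
S/(-43072 + 44397) = -82940/(21*(-43072 + 44397)) = -82940/21/1325 = -82940/21*1/1325 = -16588/5565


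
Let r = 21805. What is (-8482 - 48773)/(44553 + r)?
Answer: -57255/66358 ≈ -0.86282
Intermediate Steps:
(-8482 - 48773)/(44553 + r) = (-8482 - 48773)/(44553 + 21805) = -57255/66358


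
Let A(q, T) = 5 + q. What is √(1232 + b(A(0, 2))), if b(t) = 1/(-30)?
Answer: √1108770/30 ≈ 35.099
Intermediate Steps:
b(t) = -1/30
√(1232 + b(A(0, 2))) = √(1232 - 1/30) = √(36959/30) = √1108770/30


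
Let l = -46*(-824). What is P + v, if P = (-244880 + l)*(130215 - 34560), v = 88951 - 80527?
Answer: -19798280856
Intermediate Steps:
l = 37904
v = 8424
P = -19798289280 (P = (-244880 + 37904)*(130215 - 34560) = -206976*95655 = -19798289280)
P + v = -19798289280 + 8424 = -19798280856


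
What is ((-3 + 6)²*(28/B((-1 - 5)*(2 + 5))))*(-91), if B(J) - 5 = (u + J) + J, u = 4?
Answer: 7644/25 ≈ 305.76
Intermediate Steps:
B(J) = 9 + 2*J (B(J) = 5 + ((4 + J) + J) = 5 + (4 + 2*J) = 9 + 2*J)
((-3 + 6)²*(28/B((-1 - 5)*(2 + 5))))*(-91) = ((-3 + 6)²*(28/(9 + 2*((-1 - 5)*(2 + 5)))))*(-91) = (3²*(28/(9 + 2*(-6*7))))*(-91) = (9*(28/(9 + 2*(-42))))*(-91) = (9*(28/(9 - 84)))*(-91) = (9*(28/(-75)))*(-91) = (9*(28*(-1/75)))*(-91) = (9*(-28/75))*(-91) = -84/25*(-91) = 7644/25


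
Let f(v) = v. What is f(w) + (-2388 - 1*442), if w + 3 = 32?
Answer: -2801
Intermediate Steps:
w = 29 (w = -3 + 32 = 29)
f(w) + (-2388 - 1*442) = 29 + (-2388 - 1*442) = 29 + (-2388 - 442) = 29 - 2830 = -2801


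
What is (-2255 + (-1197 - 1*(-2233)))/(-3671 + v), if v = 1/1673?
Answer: 2039387/6141582 ≈ 0.33206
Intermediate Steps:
v = 1/1673 ≈ 0.00059773
(-2255 + (-1197 - 1*(-2233)))/(-3671 + v) = (-2255 + (-1197 - 1*(-2233)))/(-3671 + 1/1673) = (-2255 + (-1197 + 2233))/(-6141582/1673) = (-2255 + 1036)*(-1673/6141582) = -1219*(-1673/6141582) = 2039387/6141582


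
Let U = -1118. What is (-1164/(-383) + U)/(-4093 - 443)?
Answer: 213515/868644 ≈ 0.24580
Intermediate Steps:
(-1164/(-383) + U)/(-4093 - 443) = (-1164/(-383) - 1118)/(-4093 - 443) = (-1164*(-1/383) - 1118)/(-4536) = (1164/383 - 1118)*(-1/4536) = -427030/383*(-1/4536) = 213515/868644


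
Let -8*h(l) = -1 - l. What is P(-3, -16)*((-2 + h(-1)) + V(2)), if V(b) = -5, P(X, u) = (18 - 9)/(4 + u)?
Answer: 21/4 ≈ 5.2500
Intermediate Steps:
P(X, u) = 9/(4 + u)
h(l) = 1/8 + l/8 (h(l) = -(-1 - l)/8 = 1/8 + l/8)
P(-3, -16)*((-2 + h(-1)) + V(2)) = (9/(4 - 16))*((-2 + (1/8 + (1/8)*(-1))) - 5) = (9/(-12))*((-2 + (1/8 - 1/8)) - 5) = (9*(-1/12))*((-2 + 0) - 5) = -3*(-2 - 5)/4 = -3/4*(-7) = 21/4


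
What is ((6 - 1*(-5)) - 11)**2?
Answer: 0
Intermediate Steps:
((6 - 1*(-5)) - 11)**2 = ((6 + 5) - 11)**2 = (11 - 11)**2 = 0**2 = 0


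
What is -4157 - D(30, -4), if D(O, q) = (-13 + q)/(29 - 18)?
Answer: -45710/11 ≈ -4155.5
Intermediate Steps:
D(O, q) = -13/11 + q/11 (D(O, q) = (-13 + q)/11 = (-13 + q)*(1/11) = -13/11 + q/11)
-4157 - D(30, -4) = -4157 - (-13/11 + (1/11)*(-4)) = -4157 - (-13/11 - 4/11) = -4157 - 1*(-17/11) = -4157 + 17/11 = -45710/11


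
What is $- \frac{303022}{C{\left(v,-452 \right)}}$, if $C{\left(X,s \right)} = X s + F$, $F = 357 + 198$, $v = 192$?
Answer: $\frac{303022}{86229} \approx 3.5142$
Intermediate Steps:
$F = 555$
$C{\left(X,s \right)} = 555 + X s$ ($C{\left(X,s \right)} = X s + 555 = 555 + X s$)
$- \frac{303022}{C{\left(v,-452 \right)}} = - \frac{303022}{555 + 192 \left(-452\right)} = - \frac{303022}{555 - 86784} = - \frac{303022}{-86229} = \left(-303022\right) \left(- \frac{1}{86229}\right) = \frac{303022}{86229}$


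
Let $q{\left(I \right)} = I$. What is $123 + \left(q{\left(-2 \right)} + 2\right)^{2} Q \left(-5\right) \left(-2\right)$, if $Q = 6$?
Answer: $123$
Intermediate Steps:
$123 + \left(q{\left(-2 \right)} + 2\right)^{2} Q \left(-5\right) \left(-2\right) = 123 + \left(-2 + 2\right)^{2} \cdot 6 \left(-5\right) \left(-2\right) = 123 + 0^{2} \cdot 6 \left(-5\right) \left(-2\right) = 123 + 0 \cdot 6 \left(-5\right) \left(-2\right) = 123 + 0 \left(-5\right) \left(-2\right) = 123 + 0 \left(-2\right) = 123 + 0 = 123$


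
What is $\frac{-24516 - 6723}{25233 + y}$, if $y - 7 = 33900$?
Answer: $- \frac{31239}{59140} \approx -0.52822$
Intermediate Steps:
$y = 33907$ ($y = 7 + 33900 = 33907$)
$\frac{-24516 - 6723}{25233 + y} = \frac{-24516 - 6723}{25233 + 33907} = - \frac{31239}{59140}$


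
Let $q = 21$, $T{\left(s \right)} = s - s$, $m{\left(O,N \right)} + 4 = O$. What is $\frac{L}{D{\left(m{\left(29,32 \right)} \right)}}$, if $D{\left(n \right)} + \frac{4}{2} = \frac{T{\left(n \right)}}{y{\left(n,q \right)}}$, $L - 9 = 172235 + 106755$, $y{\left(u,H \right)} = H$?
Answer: $- \frac{278999}{2} \approx -1.395 \cdot 10^{5}$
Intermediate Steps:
$m{\left(O,N \right)} = -4 + O$
$T{\left(s \right)} = 0$
$L = 278999$ ($L = 9 + \left(172235 + 106755\right) = 9 + 278990 = 278999$)
$D{\left(n \right)} = -2$ ($D{\left(n \right)} = -2 + \frac{0}{21} = -2 + 0 \cdot \frac{1}{21} = -2 + 0 = -2$)
$\frac{L}{D{\left(m{\left(29,32 \right)} \right)}} = \frac{278999}{-2} = 278999 \left(- \frac{1}{2}\right) = - \frac{278999}{2}$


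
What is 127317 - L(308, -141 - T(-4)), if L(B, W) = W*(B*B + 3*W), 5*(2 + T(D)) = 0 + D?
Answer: 329505602/25 ≈ 1.3180e+7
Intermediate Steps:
T(D) = -2 + D/5 (T(D) = -2 + (0 + D)/5 = -2 + D/5)
L(B, W) = W*(B² + 3*W)
127317 - L(308, -141 - T(-4)) = 127317 - (-141 - (-2 + (⅕)*(-4)))*(308² + 3*(-141 - (-2 + (⅕)*(-4)))) = 127317 - (-141 - (-2 - ⅘))*(94864 + 3*(-141 - (-2 - ⅘))) = 127317 - (-141 - 1*(-14/5))*(94864 + 3*(-141 - 1*(-14/5))) = 127317 - (-141 + 14/5)*(94864 + 3*(-141 + 14/5)) = 127317 - (-691)*(94864 + 3*(-691/5))/5 = 127317 - (-691)*(94864 - 2073/5)/5 = 127317 - (-691)*472247/(5*5) = 127317 - 1*(-326322677/25) = 127317 + 326322677/25 = 329505602/25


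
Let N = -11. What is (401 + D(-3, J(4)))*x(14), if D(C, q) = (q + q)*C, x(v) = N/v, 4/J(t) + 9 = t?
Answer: -22319/70 ≈ -318.84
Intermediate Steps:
J(t) = 4/(-9 + t)
x(v) = -11/v
D(C, q) = 2*C*q (D(C, q) = (2*q)*C = 2*C*q)
(401 + D(-3, J(4)))*x(14) = (401 + 2*(-3)*(4/(-9 + 4)))*(-11/14) = (401 + 2*(-3)*(4/(-5)))*(-11*1/14) = (401 + 2*(-3)*(4*(-1/5)))*(-11/14) = (401 + 2*(-3)*(-4/5))*(-11/14) = (401 + 24/5)*(-11/14) = (2029/5)*(-11/14) = -22319/70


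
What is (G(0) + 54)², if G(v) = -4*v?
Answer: 2916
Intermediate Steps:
(G(0) + 54)² = (-4*0 + 54)² = (0 + 54)² = 54² = 2916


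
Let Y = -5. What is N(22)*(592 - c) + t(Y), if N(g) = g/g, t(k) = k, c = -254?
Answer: 841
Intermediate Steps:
N(g) = 1
N(22)*(592 - c) + t(Y) = 1*(592 - 1*(-254)) - 5 = 1*(592 + 254) - 5 = 1*846 - 5 = 846 - 5 = 841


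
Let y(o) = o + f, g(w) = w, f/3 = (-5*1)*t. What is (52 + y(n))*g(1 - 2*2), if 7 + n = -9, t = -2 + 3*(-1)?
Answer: -333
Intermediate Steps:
t = -5 (t = -2 - 3 = -5)
f = 75 (f = 3*(-5*1*(-5)) = 3*(-5*(-5)) = 3*25 = 75)
n = -16 (n = -7 - 9 = -16)
y(o) = 75 + o (y(o) = o + 75 = 75 + o)
(52 + y(n))*g(1 - 2*2) = (52 + (75 - 16))*(1 - 2*2) = (52 + 59)*(1 - 4) = 111*(-3) = -333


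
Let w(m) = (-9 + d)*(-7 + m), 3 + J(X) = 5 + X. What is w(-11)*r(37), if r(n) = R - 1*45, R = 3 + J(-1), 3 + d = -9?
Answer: -15498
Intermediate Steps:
J(X) = 2 + X (J(X) = -3 + (5 + X) = 2 + X)
d = -12 (d = -3 - 9 = -12)
w(m) = 147 - 21*m (w(m) = (-9 - 12)*(-7 + m) = -21*(-7 + m) = 147 - 21*m)
R = 4 (R = 3 + (2 - 1) = 3 + 1 = 4)
r(n) = -41 (r(n) = 4 - 1*45 = 4 - 45 = -41)
w(-11)*r(37) = (147 - 21*(-11))*(-41) = (147 + 231)*(-41) = 378*(-41) = -15498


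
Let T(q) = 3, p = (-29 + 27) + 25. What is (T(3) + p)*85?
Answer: 2210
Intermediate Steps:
p = 23 (p = -2 + 25 = 23)
(T(3) + p)*85 = (3 + 23)*85 = 26*85 = 2210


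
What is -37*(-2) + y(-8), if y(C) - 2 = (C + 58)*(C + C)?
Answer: -724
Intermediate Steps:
y(C) = 2 + 2*C*(58 + C) (y(C) = 2 + (C + 58)*(C + C) = 2 + (58 + C)*(2*C) = 2 + 2*C*(58 + C))
-37*(-2) + y(-8) = -37*(-2) + (2 + 2*(-8)² + 116*(-8)) = 74 + (2 + 2*64 - 928) = 74 + (2 + 128 - 928) = 74 - 798 = -724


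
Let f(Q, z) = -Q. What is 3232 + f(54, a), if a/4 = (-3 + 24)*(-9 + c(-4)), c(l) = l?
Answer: 3178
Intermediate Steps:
a = -1092 (a = 4*((-3 + 24)*(-9 - 4)) = 4*(21*(-13)) = 4*(-273) = -1092)
3232 + f(54, a) = 3232 - 1*54 = 3232 - 54 = 3178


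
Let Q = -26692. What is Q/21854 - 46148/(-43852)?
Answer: -20247399/119792701 ≈ -0.16902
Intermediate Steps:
Q/21854 - 46148/(-43852) = -26692/21854 - 46148/(-43852) = -26692*1/21854 - 46148*(-1/43852) = -13346/10927 + 11537/10963 = -20247399/119792701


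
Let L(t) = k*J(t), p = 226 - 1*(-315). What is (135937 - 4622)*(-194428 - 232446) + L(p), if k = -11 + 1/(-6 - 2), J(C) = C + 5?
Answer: -224219861537/4 ≈ -5.6055e+10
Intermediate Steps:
J(C) = 5 + C
p = 541 (p = 226 + 315 = 541)
k = -89/8 (k = -11 + 1/(-8) = -11 - 1/8 = -89/8 ≈ -11.125)
L(t) = -445/8 - 89*t/8 (L(t) = -89*(5 + t)/8 = -445/8 - 89*t/8)
(135937 - 4622)*(-194428 - 232446) + L(p) = (135937 - 4622)*(-194428 - 232446) + (-445/8 - 89/8*541) = 131315*(-426874) + (-445/8 - 48149/8) = -56054959310 - 24297/4 = -224219861537/4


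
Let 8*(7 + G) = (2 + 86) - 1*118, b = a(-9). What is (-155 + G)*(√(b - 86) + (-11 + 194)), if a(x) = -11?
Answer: -121329/4 - 663*I*√97/4 ≈ -30332.0 - 1632.4*I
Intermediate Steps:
b = -11
G = -43/4 (G = -7 + ((2 + 86) - 1*118)/8 = -7 + (88 - 118)/8 = -7 + (⅛)*(-30) = -7 - 15/4 = -43/4 ≈ -10.750)
(-155 + G)*(√(b - 86) + (-11 + 194)) = (-155 - 43/4)*(√(-11 - 86) + (-11 + 194)) = -663*(√(-97) + 183)/4 = -663*(I*√97 + 183)/4 = -663*(183 + I*√97)/4 = -121329/4 - 663*I*√97/4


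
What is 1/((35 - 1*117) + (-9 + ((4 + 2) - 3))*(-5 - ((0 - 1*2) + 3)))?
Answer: -1/46 ≈ -0.021739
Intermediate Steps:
1/((35 - 1*117) + (-9 + ((4 + 2) - 3))*(-5 - ((0 - 1*2) + 3))) = 1/((35 - 117) + (-9 + (6 - 3))*(-5 - ((0 - 2) + 3))) = 1/(-82 + (-9 + 3)*(-5 - (-2 + 3))) = 1/(-82 - 6*(-5 - 1*1)) = 1/(-82 - 6*(-5 - 1)) = 1/(-82 - 6*(-6)) = 1/(-82 + 36) = 1/(-46) = -1/46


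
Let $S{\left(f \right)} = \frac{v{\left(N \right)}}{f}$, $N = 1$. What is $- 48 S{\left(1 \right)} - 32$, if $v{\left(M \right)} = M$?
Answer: $-80$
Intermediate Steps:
$S{\left(f \right)} = \frac{1}{f}$ ($S{\left(f \right)} = 1 \frac{1}{f} = \frac{1}{f}$)
$- 48 S{\left(1 \right)} - 32 = - \frac{48}{1} - 32 = \left(-48\right) 1 - 32 = -48 - 32 = -80$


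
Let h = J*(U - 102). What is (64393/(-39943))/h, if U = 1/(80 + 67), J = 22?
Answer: 9465771/13175038778 ≈ 0.00071846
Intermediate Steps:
U = 1/147 ≈ 0.0068027
h = -329846/147 (h = 22*(1/147 - 102) = 22*(-14993/147) = -329846/147 ≈ -2243.9)
(64393/(-39943))/h = (64393/(-39943))/(-329846/147) = (64393*(-1/39943))*(-147/329846) = -64393/39943*(-147/329846) = 9465771/13175038778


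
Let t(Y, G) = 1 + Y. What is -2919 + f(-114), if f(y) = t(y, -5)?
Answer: -3032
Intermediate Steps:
f(y) = 1 + y
-2919 + f(-114) = -2919 + (1 - 114) = -2919 - 113 = -3032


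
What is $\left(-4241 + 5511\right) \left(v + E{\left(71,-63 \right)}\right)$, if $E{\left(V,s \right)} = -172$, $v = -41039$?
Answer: $-52337970$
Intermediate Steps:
$\left(-4241 + 5511\right) \left(v + E{\left(71,-63 \right)}\right) = \left(-4241 + 5511\right) \left(-41039 - 172\right) = 1270 \left(-41211\right) = -52337970$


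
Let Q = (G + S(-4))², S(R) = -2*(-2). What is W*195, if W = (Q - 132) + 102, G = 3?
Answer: 3705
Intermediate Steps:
S(R) = 4
Q = 49 (Q = (3 + 4)² = 7² = 49)
W = 19 (W = (49 - 132) + 102 = -83 + 102 = 19)
W*195 = 19*195 = 3705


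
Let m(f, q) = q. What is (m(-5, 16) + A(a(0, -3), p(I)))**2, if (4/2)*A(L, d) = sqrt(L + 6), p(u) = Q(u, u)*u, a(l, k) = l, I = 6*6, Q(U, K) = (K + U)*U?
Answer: (32 + sqrt(6))**2/4 ≈ 296.69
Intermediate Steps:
Q(U, K) = U*(K + U)
I = 36
p(u) = 2*u**3 (p(u) = (u*(u + u))*u = (u*(2*u))*u = (2*u**2)*u = 2*u**3)
A(L, d) = sqrt(6 + L)/2 (A(L, d) = sqrt(L + 6)/2 = sqrt(6 + L)/2)
(m(-5, 16) + A(a(0, -3), p(I)))**2 = (16 + sqrt(6 + 0)/2)**2 = (16 + sqrt(6)/2)**2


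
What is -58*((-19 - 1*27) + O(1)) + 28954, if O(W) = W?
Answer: 31564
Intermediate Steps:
-58*((-19 - 1*27) + O(1)) + 28954 = -58*((-19 - 1*27) + 1) + 28954 = -58*((-19 - 27) + 1) + 28954 = -58*(-46 + 1) + 28954 = -58*(-45) + 28954 = 2610 + 28954 = 31564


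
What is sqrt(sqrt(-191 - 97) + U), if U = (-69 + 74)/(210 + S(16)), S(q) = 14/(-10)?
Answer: sqrt(26075 + 13054188*I*sqrt(2))/1043 ≈ 2.915 + 2.9109*I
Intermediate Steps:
S(q) = -7/5 (S(q) = 14*(-1/10) = -7/5)
U = 25/1043 (U = (-69 + 74)/(210 - 7/5) = 5/(1043/5) = 5*(5/1043) = 25/1043 ≈ 0.023969)
sqrt(sqrt(-191 - 97) + U) = sqrt(sqrt(-191 - 97) + 25/1043) = sqrt(sqrt(-288) + 25/1043) = sqrt(12*I*sqrt(2) + 25/1043) = sqrt(25/1043 + 12*I*sqrt(2))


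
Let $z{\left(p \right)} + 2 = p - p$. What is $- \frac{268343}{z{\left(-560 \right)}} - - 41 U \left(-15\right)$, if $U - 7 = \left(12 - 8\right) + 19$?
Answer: $\frac{231443}{2} \approx 1.1572 \cdot 10^{5}$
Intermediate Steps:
$z{\left(p \right)} = -2$ ($z{\left(p \right)} = -2 + \left(p - p\right) = -2 + 0 = -2$)
$U = 30$ ($U = 7 + \left(\left(12 - 8\right) + 19\right) = 7 + \left(4 + 19\right) = 7 + 23 = 30$)
$- \frac{268343}{z{\left(-560 \right)}} - - 41 U \left(-15\right) = - \frac{268343}{-2} - \left(-41\right) 30 \left(-15\right) = \left(-268343\right) \left(- \frac{1}{2}\right) - \left(-1230\right) \left(-15\right) = \frac{268343}{2} - 18450 = \frac{231443}{2}$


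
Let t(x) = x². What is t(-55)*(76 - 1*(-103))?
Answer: 541475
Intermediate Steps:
t(-55)*(76 - 1*(-103)) = (-55)²*(76 - 1*(-103)) = 3025*(76 + 103) = 3025*179 = 541475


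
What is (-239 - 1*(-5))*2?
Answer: -468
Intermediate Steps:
(-239 - 1*(-5))*2 = (-239 + 5)*2 = -234*2 = -468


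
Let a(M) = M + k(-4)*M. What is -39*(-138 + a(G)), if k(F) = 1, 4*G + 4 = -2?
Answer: 5499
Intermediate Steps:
G = -3/2 (G = -1 + (¼)*(-2) = -1 - ½ = -3/2 ≈ -1.5000)
a(M) = 2*M (a(M) = M + 1*M = M + M = 2*M)
-39*(-138 + a(G)) = -39*(-138 + 2*(-3/2)) = -39*(-138 - 3) = -39*(-141) = 5499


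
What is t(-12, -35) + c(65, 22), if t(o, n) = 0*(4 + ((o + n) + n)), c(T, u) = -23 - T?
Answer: -88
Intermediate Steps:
t(o, n) = 0 (t(o, n) = 0*(4 + ((n + o) + n)) = 0*(4 + (o + 2*n)) = 0*(4 + o + 2*n) = 0)
t(-12, -35) + c(65, 22) = 0 + (-23 - 1*65) = 0 + (-23 - 65) = 0 - 88 = -88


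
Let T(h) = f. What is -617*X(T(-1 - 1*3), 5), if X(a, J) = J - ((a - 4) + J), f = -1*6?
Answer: -6170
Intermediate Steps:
f = -6
T(h) = -6
X(a, J) = 4 - a (X(a, J) = J - ((-4 + a) + J) = J - (-4 + J + a) = J + (4 - J - a) = 4 - a)
-617*X(T(-1 - 1*3), 5) = -617*(4 - 1*(-6)) = -617*(4 + 6) = -617*10 = -6170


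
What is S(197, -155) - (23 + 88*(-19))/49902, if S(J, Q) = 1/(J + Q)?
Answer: 3310/58219 ≈ 0.056854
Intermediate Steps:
S(197, -155) - (23 + 88*(-19))/49902 = 1/(197 - 155) - (23 + 88*(-19))/49902 = 1/42 - (23 - 1672)/49902 = 1/42 - (-1649)/49902 = 1/42 - 1*(-1649/49902) = 1/42 + 1649/49902 = 3310/58219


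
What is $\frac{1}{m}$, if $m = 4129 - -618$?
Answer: $\frac{1}{4747} \approx 0.00021066$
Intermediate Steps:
$m = 4747$ ($m = 4129 + 618 = 4747$)
$\frac{1}{m} = \frac{1}{4747}$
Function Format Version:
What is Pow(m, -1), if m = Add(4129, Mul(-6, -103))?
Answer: Rational(1, 4747) ≈ 0.00021066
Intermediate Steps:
m = 4747 (m = Add(4129, 618) = 4747)
Pow(m, -1) = Pow(4747, -1) = Rational(1, 4747)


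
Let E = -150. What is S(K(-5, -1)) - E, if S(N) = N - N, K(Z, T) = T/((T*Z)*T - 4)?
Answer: 150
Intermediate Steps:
K(Z, T) = T/(-4 + Z*T²) (K(Z, T) = T/(Z*T² - 4) = T/(-4 + Z*T²))
S(N) = 0
S(K(-5, -1)) - E = 0 - 1*(-150) = 0 + 150 = 150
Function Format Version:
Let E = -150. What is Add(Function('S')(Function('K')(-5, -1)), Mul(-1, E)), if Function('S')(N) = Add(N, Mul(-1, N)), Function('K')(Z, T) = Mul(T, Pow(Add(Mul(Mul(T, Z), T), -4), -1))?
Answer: 150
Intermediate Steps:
Function('K')(Z, T) = Mul(T, Pow(Add(-4, Mul(Z, Pow(T, 2))), -1)) (Function('K')(Z, T) = Mul(T, Pow(Add(Mul(Z, Pow(T, 2)), -4), -1)) = Mul(T, Pow(Add(-4, Mul(Z, Pow(T, 2))), -1)))
Function('S')(N) = 0
Add(Function('S')(Function('K')(-5, -1)), Mul(-1, E)) = Add(0, Mul(-1, -150)) = Add(0, 150) = 150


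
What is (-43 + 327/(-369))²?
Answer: 29138404/15129 ≈ 1926.0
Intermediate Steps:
(-43 + 327/(-369))² = (-43 + 327*(-1/369))² = (-43 - 109/123)² = (-5398/123)² = 29138404/15129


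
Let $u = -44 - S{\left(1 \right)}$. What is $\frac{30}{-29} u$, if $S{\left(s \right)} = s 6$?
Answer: $\frac{1500}{29} \approx 51.724$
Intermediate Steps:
$S{\left(s \right)} = 6 s$
$u = -50$ ($u = -44 - 6 \cdot 1 = -44 - 6 = -50$)
$\frac{30}{-29} u = \frac{30}{-29} \left(-50\right) = 30 \left(- \frac{1}{29}\right) \left(-50\right) = \left(- \frac{30}{29}\right) \left(-50\right) = \frac{1500}{29}$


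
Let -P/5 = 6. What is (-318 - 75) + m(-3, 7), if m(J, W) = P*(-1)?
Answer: -363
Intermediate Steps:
P = -30 (P = -5*6 = -30)
m(J, W) = 30 (m(J, W) = -30*(-1) = 30)
(-318 - 75) + m(-3, 7) = (-318 - 75) + 30 = -393 + 30 = -363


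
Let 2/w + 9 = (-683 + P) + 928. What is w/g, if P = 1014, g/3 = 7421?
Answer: 1/13914375 ≈ 7.1868e-8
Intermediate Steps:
g = 22263 (g = 3*7421 = 22263)
w = 1/625 (w = 2/(-9 + ((-683 + 1014) + 928)) = 2/(-9 + (331 + 928)) = 2/(-9 + 1259) = 2/1250 = 2*(1/1250) = 1/625 ≈ 0.0016000)
w/g = (1/625)/22263 = (1/625)*(1/22263) = 1/13914375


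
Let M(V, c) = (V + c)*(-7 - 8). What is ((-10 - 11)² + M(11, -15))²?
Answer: 251001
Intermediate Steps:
M(V, c) = -15*V - 15*c (M(V, c) = (V + c)*(-15) = -15*V - 15*c)
((-10 - 11)² + M(11, -15))² = ((-10 - 11)² + (-15*11 - 15*(-15)))² = ((-21)² + (-165 + 225))² = (441 + 60)² = 501² = 251001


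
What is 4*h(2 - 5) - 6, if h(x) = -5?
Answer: -26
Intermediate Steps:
4*h(2 - 5) - 6 = 4*(-5) - 6 = -20 - 6 = -26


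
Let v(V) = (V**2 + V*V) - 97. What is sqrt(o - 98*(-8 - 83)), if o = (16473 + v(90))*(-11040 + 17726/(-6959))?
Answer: I*sqrt(17420071246309866)/6959 ≈ 18966.0*I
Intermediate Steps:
v(V) = -97 + 2*V**2 (v(V) = (V**2 + V**2) - 97 = 2*V**2 - 97 = -97 + 2*V**2)
o = -2503305521536/6959 (o = (16473 + (-97 + 2*90**2))*(-11040 + 17726/(-6959)) = (16473 + (-97 + 2*8100))*(-11040 + 17726*(-1/6959)) = (16473 + (-97 + 16200))*(-11040 - 17726/6959) = (16473 + 16103)*(-76845086/6959) = 32576*(-76845086/6959) = -2503305521536/6959 ≈ -3.5972e+8)
sqrt(o - 98*(-8 - 83)) = sqrt(-2503305521536/6959 - 98*(-8 - 83)) = sqrt(-2503305521536/6959 - 98*(-91)) = sqrt(-2503305521536/6959 + 8918) = sqrt(-2503243461174/6959) = I*sqrt(17420071246309866)/6959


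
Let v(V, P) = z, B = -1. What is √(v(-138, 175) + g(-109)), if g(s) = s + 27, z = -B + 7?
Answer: I*√74 ≈ 8.6023*I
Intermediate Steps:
z = 8 (z = -1*(-1) + 7 = 1 + 7 = 8)
v(V, P) = 8
g(s) = 27 + s
√(v(-138, 175) + g(-109)) = √(8 + (27 - 109)) = √(8 - 82) = √(-74) = I*√74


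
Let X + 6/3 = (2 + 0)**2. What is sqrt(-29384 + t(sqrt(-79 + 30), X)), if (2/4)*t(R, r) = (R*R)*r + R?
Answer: sqrt(-29580 + 14*I) ≈ 0.0407 + 171.99*I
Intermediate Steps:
X = 2 (X = -2 + (2 + 0)**2 = -2 + 2**2 = -2 + 4 = 2)
t(R, r) = 2*R + 2*r*R**2 (t(R, r) = 2*((R*R)*r + R) = 2*(R**2*r + R) = 2*(r*R**2 + R) = 2*(R + r*R**2) = 2*R + 2*r*R**2)
sqrt(-29384 + t(sqrt(-79 + 30), X)) = sqrt(-29384 + 2*sqrt(-79 + 30)*(1 + sqrt(-79 + 30)*2)) = sqrt(-29384 + 2*sqrt(-49)*(1 + sqrt(-49)*2)) = sqrt(-29384 + 2*(7*I)*(1 + (7*I)*2)) = sqrt(-29384 + 2*(7*I)*(1 + 14*I)) = sqrt(-29384 + 14*I*(1 + 14*I))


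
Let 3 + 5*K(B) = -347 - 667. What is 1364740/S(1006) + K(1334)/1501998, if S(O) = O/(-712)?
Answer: -1216236472145717/1259174990 ≈ -9.6590e+5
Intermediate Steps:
K(B) = -1017/5 (K(B) = -⅗ + (-347 - 667)/5 = -⅗ + (⅕)*(-1014) = -⅗ - 1014/5 = -1017/5)
S(O) = -O/712 (S(O) = O*(-1/712) = -O/712)
1364740/S(1006) + K(1334)/1501998 = 1364740/((-1/712*1006)) - 1017/5/1501998 = 1364740/(-503/356) - 1017/5*1/1501998 = 1364740*(-356/503) - 339/2503330 = -485847440/503 - 339/2503330 = -1216236472145717/1259174990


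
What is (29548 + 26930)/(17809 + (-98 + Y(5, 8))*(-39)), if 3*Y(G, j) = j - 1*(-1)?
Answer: 28239/10757 ≈ 2.6252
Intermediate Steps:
Y(G, j) = 1/3 + j/3 (Y(G, j) = (j - 1*(-1))/3 = (j + 1)/3 = (1 + j)/3 = 1/3 + j/3)
(29548 + 26930)/(17809 + (-98 + Y(5, 8))*(-39)) = (29548 + 26930)/(17809 + (-98 + (1/3 + (1/3)*8))*(-39)) = 56478/(17809 + (-98 + (1/3 + 8/3))*(-39)) = 56478/(17809 + (-98 + 3)*(-39)) = 56478/(17809 - 95*(-39)) = 56478/(17809 + 3705) = 56478/21514 = 56478*(1/21514) = 28239/10757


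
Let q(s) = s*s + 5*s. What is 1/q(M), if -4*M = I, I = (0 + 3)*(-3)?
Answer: 16/261 ≈ 0.061303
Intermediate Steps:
I = -9 (I = 3*(-3) = -9)
M = 9/4 (M = -¼*(-9) = 9/4 ≈ 2.2500)
q(s) = s² + 5*s
1/q(M) = 1/(9*(5 + 9/4)/4) = 1/((9/4)*(29/4)) = 1/(261/16) = 16/261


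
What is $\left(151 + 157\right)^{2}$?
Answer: $94864$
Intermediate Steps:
$\left(151 + 157\right)^{2} = 308^{2} = 94864$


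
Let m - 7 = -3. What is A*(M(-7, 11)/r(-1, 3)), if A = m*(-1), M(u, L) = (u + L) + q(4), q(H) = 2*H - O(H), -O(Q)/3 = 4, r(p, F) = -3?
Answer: 32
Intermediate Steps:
m = 4 (m = 7 - 3 = 4)
O(Q) = -12 (O(Q) = -3*4 = -12)
q(H) = 12 + 2*H (q(H) = 2*H - 1*(-12) = 2*H + 12 = 12 + 2*H)
M(u, L) = 20 + L + u (M(u, L) = (u + L) + (12 + 2*4) = (L + u) + (12 + 8) = (L + u) + 20 = 20 + L + u)
A = -4 (A = 4*(-1) = -4)
A*(M(-7, 11)/r(-1, 3)) = -4*(20 + 11 - 7)/(-3) = -96*(-1)/3 = -4*(-8) = 32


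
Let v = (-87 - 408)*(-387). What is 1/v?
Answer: 1/191565 ≈ 5.2202e-6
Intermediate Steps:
v = 191565 (v = -495*(-387) = 191565)
1/v = 1/191565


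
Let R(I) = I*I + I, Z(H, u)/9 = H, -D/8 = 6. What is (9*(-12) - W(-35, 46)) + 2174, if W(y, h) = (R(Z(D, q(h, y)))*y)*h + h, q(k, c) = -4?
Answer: 299771140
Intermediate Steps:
D = -48 (D = -8*6 = -48)
Z(H, u) = 9*H
R(I) = I + I² (R(I) = I² + I = I + I²)
W(y, h) = h + 186192*h*y (W(y, h) = (((9*(-48))*(1 + 9*(-48)))*y)*h + h = ((-432*(1 - 432))*y)*h + h = ((-432*(-431))*y)*h + h = (186192*y)*h + h = 186192*h*y + h = h + 186192*h*y)
(9*(-12) - W(-35, 46)) + 2174 = (9*(-12) - 46*(1 + 186192*(-35))) + 2174 = (-108 - 46*(1 - 6516720)) + 2174 = (-108 - 46*(-6516719)) + 2174 = (-108 - 1*(-299769074)) + 2174 = (-108 + 299769074) + 2174 = 299768966 + 2174 = 299771140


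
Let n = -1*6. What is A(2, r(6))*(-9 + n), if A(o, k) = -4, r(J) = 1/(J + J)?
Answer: 60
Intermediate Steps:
r(J) = 1/(2*J)
n = -6
A(2, r(6))*(-9 + n) = -4*(-9 - 6) = -4*(-15) = 60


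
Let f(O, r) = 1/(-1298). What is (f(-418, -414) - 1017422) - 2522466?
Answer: -4594774625/1298 ≈ -3.5399e+6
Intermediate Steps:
f(O, r) = -1/1298
(f(-418, -414) - 1017422) - 2522466 = (-1/1298 - 1017422) - 2522466 = -1320613757/1298 - 2522466 = -4594774625/1298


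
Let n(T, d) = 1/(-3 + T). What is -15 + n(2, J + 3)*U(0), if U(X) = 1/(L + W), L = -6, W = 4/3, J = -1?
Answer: -207/14 ≈ -14.786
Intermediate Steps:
W = 4/3 (W = 4*(⅓) = 4/3 ≈ 1.3333)
U(X) = -3/14 (U(X) = 1/(-6 + 4/3) = 1/(-14/3) = -3/14)
-15 + n(2, J + 3)*U(0) = -15 - 3/14/(-3 + 2) = -15 - 3/14/(-1) = -15 - 1*(-3/14) = -15 + 3/14 = -207/14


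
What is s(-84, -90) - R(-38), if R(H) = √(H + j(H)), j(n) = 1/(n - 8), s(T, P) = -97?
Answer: -97 - I*√80454/46 ≈ -97.0 - 6.1662*I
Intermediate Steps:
j(n) = 1/(-8 + n)
R(H) = √(H + 1/(-8 + H))
s(-84, -90) - R(-38) = -97 - √((1 - 38*(-8 - 38))/(-8 - 38)) = -97 - √((1 - 38*(-46))/(-46)) = -97 - √(-(1 + 1748)/46) = -97 - √(-1/46*1749) = -97 - √(-1749/46) = -97 - I*√80454/46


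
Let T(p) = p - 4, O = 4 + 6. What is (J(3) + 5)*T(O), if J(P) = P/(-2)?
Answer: 21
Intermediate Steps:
J(P) = -P/2 (J(P) = P*(-½) = -P/2)
O = 10
T(p) = -4 + p
(J(3) + 5)*T(O) = (-½*3 + 5)*(-4 + 10) = (-3/2 + 5)*6 = (7/2)*6 = 21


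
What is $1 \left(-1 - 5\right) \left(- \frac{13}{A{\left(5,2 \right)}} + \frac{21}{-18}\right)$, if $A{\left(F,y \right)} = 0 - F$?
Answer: $- \frac{43}{5} \approx -8.6$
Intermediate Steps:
$A{\left(F,y \right)} = - F$
$1 \left(-1 - 5\right) \left(- \frac{13}{A{\left(5,2 \right)}} + \frac{21}{-18}\right) = 1 \left(-1 - 5\right) \left(- \frac{13}{\left(-1\right) 5} + \frac{21}{-18}\right) = 1 \left(-6\right) \left(- \frac{13}{-5} + 21 \left(- \frac{1}{18}\right)\right) = - 6 \left(\left(-13\right) \left(- \frac{1}{5}\right) - \frac{7}{6}\right) = - 6 \left(\frac{13}{5} - \frac{7}{6}\right) = \left(-6\right) \frac{43}{30} = - \frac{43}{5}$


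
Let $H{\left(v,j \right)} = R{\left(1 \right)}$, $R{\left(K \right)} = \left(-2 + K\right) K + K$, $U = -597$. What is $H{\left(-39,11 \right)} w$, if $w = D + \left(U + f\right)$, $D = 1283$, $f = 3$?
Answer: $0$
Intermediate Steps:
$R{\left(K \right)} = K + K \left(-2 + K\right)$ ($R{\left(K \right)} = K \left(-2 + K\right) + K = K + K \left(-2 + K\right)$)
$H{\left(v,j \right)} = 0$ ($H{\left(v,j \right)} = 1 \left(-1 + 1\right) = 1 \cdot 0 = 0$)
$w = 689$ ($w = 1283 + \left(-597 + 3\right) = 1283 - 594 = 689$)
$H{\left(-39,11 \right)} w = 0 \cdot 689 = 0$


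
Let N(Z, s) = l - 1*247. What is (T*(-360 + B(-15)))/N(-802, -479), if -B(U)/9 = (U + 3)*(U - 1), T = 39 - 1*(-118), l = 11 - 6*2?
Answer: 40977/31 ≈ 1321.8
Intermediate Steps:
l = -1 (l = 11 - 12 = -1)
T = 157 (T = 39 + 118 = 157)
B(U) = -9*(-1 + U)*(3 + U) (B(U) = -9*(U + 3)*(U - 1) = -9*(3 + U)*(-1 + U) = -9*(-1 + U)*(3 + U))
N(Z, s) = -248 (N(Z, s) = -1 - 1*247 = -1 - 247 = -248)
(T*(-360 + B(-15)))/N(-802, -479) = (157*(-360 + (27 - 18*(-15) - 9*(-15)**2)))/(-248) = (157*(-360 + (27 + 270 - 9*225)))*(-1/248) = (157*(-360 + (27 + 270 - 2025)))*(-1/248) = (157*(-360 - 1728))*(-1/248) = (157*(-2088))*(-1/248) = -327816*(-1/248) = 40977/31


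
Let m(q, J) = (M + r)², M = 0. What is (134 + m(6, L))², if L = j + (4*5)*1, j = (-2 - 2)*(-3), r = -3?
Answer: 20449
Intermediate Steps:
j = 12 (j = -4*(-3) = 12)
L = 32 (L = 12 + (4*5)*1 = 12 + 20*1 = 12 + 20 = 32)
m(q, J) = 9 (m(q, J) = (0 - 3)² = (-3)² = 9)
(134 + m(6, L))² = (134 + 9)² = 143² = 20449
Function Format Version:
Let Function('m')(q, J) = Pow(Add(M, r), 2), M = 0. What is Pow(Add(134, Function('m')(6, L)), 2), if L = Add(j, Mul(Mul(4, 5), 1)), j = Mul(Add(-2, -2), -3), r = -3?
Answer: 20449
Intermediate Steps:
j = 12 (j = Mul(-4, -3) = 12)
L = 32 (L = Add(12, Mul(Mul(4, 5), 1)) = Add(12, Mul(20, 1)) = Add(12, 20) = 32)
Function('m')(q, J) = 9 (Function('m')(q, J) = Pow(Add(0, -3), 2) = Pow(-3, 2) = 9)
Pow(Add(134, Function('m')(6, L)), 2) = Pow(Add(134, 9), 2) = Pow(143, 2) = 20449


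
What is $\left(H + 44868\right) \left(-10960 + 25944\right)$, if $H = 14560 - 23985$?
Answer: $531077912$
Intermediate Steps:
$H = -9425$
$\left(H + 44868\right) \left(-10960 + 25944\right) = \left(-9425 + 44868\right) \left(-10960 + 25944\right) = 35443 \cdot 14984 = 531077912$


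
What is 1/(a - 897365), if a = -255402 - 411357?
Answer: -1/1564124 ≈ -6.3934e-7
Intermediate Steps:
a = -666759
1/(a - 897365) = 1/(-666759 - 897365) = 1/(-1564124) = -1/1564124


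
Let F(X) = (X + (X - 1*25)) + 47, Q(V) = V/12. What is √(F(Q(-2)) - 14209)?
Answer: I*√127686/3 ≈ 119.11*I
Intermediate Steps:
Q(V) = V/12 (Q(V) = V*(1/12) = V/12)
F(X) = 22 + 2*X (F(X) = (X + (X - 25)) + 47 = (X + (-25 + X)) + 47 = (-25 + 2*X) + 47 = 22 + 2*X)
√(F(Q(-2)) - 14209) = √((22 + 2*((1/12)*(-2))) - 14209) = √((22 + 2*(-⅙)) - 14209) = √((22 - ⅓) - 14209) = √(65/3 - 14209) = √(-42562/3) = I*√127686/3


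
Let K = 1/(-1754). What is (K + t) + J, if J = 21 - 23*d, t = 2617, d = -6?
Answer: 4869103/1754 ≈ 2776.0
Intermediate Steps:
K = -1/1754 ≈ -0.00057013
J = 159 (J = 21 - 23*(-6) = 21 + 138 = 159)
(K + t) + J = (-1/1754 + 2617) + 159 = 4590217/1754 + 159 = 4869103/1754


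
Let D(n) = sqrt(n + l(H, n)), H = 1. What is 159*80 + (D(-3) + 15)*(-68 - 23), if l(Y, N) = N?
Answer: 11355 - 91*I*sqrt(6) ≈ 11355.0 - 222.9*I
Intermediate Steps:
D(n) = sqrt(2)*sqrt(n) (D(n) = sqrt(n + n) = sqrt(2*n) = sqrt(2)*sqrt(n))
159*80 + (D(-3) + 15)*(-68 - 23) = 159*80 + (sqrt(2)*sqrt(-3) + 15)*(-68 - 23) = 12720 + (sqrt(2)*(I*sqrt(3)) + 15)*(-91) = 12720 + (I*sqrt(6) + 15)*(-91) = 12720 + (15 + I*sqrt(6))*(-91) = 12720 + (-1365 - 91*I*sqrt(6)) = 11355 - 91*I*sqrt(6)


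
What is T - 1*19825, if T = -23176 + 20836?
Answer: -22165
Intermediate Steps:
T = -2340
T - 1*19825 = -2340 - 1*19825 = -2340 - 19825 = -22165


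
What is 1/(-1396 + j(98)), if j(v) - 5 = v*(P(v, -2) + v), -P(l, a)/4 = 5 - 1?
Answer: 1/6645 ≈ 0.00015049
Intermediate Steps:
P(l, a) = -16 (P(l, a) = -4*(5 - 1) = -4*4 = -16)
j(v) = 5 + v*(-16 + v)
1/(-1396 + j(98)) = 1/(-1396 + (5 + 98² - 16*98)) = 1/(-1396 + (5 + 9604 - 1568)) = 1/(-1396 + 8041) = 1/6645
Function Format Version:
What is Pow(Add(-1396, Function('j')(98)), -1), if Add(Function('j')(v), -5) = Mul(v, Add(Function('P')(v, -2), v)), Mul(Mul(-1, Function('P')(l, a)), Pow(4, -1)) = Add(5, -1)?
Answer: Rational(1, 6645) ≈ 0.00015049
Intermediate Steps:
Function('P')(l, a) = -16 (Function('P')(l, a) = Mul(-4, Add(5, -1)) = Mul(-4, 4) = -16)
Function('j')(v) = Add(5, Mul(v, Add(-16, v)))
Pow(Add(-1396, Function('j')(98)), -1) = Pow(Add(-1396, Add(5, Pow(98, 2), Mul(-16, 98))), -1) = Pow(Add(-1396, Add(5, 9604, -1568)), -1) = Pow(Add(-1396, 8041), -1) = Pow(6645, -1) = Rational(1, 6645)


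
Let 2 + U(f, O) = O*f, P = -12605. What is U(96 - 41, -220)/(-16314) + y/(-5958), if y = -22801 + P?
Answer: 6015900/899989 ≈ 6.6844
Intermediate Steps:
y = -35406 (y = -22801 - 12605 = -35406)
U(f, O) = -2 + O*f
U(96 - 41, -220)/(-16314) + y/(-5958) = (-2 - 220*(96 - 41))/(-16314) - 35406/(-5958) = (-2 - 220*55)*(-1/16314) - 35406*(-1/5958) = (-2 - 12100)*(-1/16314) + 1967/331 = -12102*(-1/16314) + 1967/331 = 2017/2719 + 1967/331 = 6015900/899989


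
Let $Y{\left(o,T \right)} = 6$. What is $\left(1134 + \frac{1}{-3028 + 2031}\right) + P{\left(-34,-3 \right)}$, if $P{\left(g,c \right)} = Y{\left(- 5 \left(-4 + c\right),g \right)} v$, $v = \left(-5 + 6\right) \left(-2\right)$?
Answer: $\frac{1118633}{997} \approx 1122.0$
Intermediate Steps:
$v = -2$ ($v = 1 \left(-2\right) = -2$)
$P{\left(g,c \right)} = -12$ ($P{\left(g,c \right)} = 6 \left(-2\right) = -12$)
$\left(1134 + \frac{1}{-3028 + 2031}\right) + P{\left(-34,-3 \right)} = \left(1134 + \frac{1}{-3028 + 2031}\right) - 12 = \left(1134 + \frac{1}{-997}\right) - 12 = \left(1134 - \frac{1}{997}\right) - 12 = \frac{1130597}{997} - 12 = \frac{1118633}{997}$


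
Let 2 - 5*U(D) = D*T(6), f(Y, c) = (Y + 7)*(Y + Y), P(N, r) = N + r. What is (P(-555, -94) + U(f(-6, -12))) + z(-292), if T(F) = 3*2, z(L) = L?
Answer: -4631/5 ≈ -926.20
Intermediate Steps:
T(F) = 6
f(Y, c) = 2*Y*(7 + Y) (f(Y, c) = (7 + Y)*(2*Y) = 2*Y*(7 + Y))
U(D) = ⅖ - 6*D/5 (U(D) = ⅖ - D*6/5 = ⅖ - 6*D/5)
(P(-555, -94) + U(f(-6, -12))) + z(-292) = ((-555 - 94) + (⅖ - 12*(-6)*(7 - 6)/5)) - 292 = (-649 + (⅖ - 12*(-6)/5)) - 292 = (-649 + (⅖ - 6/5*(-12))) - 292 = (-649 + (⅖ + 72/5)) - 292 = (-649 + 74/5) - 292 = -3171/5 - 292 = -4631/5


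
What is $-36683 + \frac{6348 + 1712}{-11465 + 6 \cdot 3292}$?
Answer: $- \frac{303983961}{8287} \approx -36682.0$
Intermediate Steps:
$-36683 + \frac{6348 + 1712}{-11465 + 6 \cdot 3292} = -36683 + \frac{8060}{-11465 + 19752} = -36683 + \frac{8060}{8287} = - \frac{303983961}{8287}$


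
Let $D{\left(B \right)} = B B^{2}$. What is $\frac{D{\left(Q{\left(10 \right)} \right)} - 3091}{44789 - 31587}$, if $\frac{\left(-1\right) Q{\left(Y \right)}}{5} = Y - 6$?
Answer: $- \frac{11091}{13202} \approx -0.8401$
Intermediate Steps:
$Q{\left(Y \right)} = 30 - 5 Y$ ($Q{\left(Y \right)} = - 5 \left(Y - 6\right) = - 5 \left(-6 + Y\right) = 30 - 5 Y$)
$D{\left(B \right)} = B^{3}$
$\frac{D{\left(Q{\left(10 \right)} \right)} - 3091}{44789 - 31587} = \frac{\left(30 - 50\right)^{3} - 3091}{44789 - 31587} = \frac{\left(30 - 50\right)^{3} - 3091}{13202} = \left(\left(-20\right)^{3} - 3091\right) \frac{1}{13202} = \left(-8000 - 3091\right) \frac{1}{13202} = \left(-11091\right) \frac{1}{13202} = - \frac{11091}{13202}$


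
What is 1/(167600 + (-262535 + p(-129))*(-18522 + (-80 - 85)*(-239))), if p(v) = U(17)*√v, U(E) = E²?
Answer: -5490226855/30147303058122492946 - 6043857*I*√129/30147303058122492946 ≈ -1.8211e-10 - 2.277e-12*I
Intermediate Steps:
p(v) = 289*√v (p(v) = 17²*√v = 289*√v)
1/(167600 + (-262535 + p(-129))*(-18522 + (-80 - 85)*(-239))) = 1/(167600 + (-262535 + 289*√(-129))*(-18522 + (-80 - 85)*(-239))) = 1/(167600 + (-262535 + 289*(I*√129))*(-18522 - 165*(-239))) = 1/(167600 + (-262535 + 289*I*√129)*(-18522 + 39435)) = 1/(167600 + (-262535 + 289*I*√129)*20913) = 1/(167600 + (-5490394455 + 6043857*I*√129)) = 1/(-5490226855 + 6043857*I*√129)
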